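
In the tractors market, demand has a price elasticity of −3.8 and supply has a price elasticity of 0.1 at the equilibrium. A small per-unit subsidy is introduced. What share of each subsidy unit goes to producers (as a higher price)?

For a small subsidy around the equilibrium, the benefit split depends on the relative slopes, which at a point are proportional to the elasticities.
Buyer share = εs/(εs + |εd|) = 0.1/(0.1 + 3.8) = 1/39; seller share = |εd|/(εs + |εd|) = 38/39.
So producers capture 38/39 of the subsidy.

Producer share = 38/39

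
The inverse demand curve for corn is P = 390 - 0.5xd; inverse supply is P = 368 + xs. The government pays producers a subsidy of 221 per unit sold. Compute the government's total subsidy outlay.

Government cost = 35802

Pre-subsidy: 390 - 0.5x = 368 + x gives x* = 44/3 and P* = 1148/3.
With the subsidy, sellers receive Ps = Pb + 221 for each unit, where Pb is the price buyers pay.
On the curves, Pb = 390 - 0.5x and Ps = 368 + x; the wedge Ps − Pb = 221 gives 368 + x − (390 - 0.5x) = 221, so x' = 162.
Then Pb = 390 − 0.5·162 = 309 and Ps = 368 + 1·162 = 530.
Government outlay = subsidy × quantity = 221 × 162 = 35802.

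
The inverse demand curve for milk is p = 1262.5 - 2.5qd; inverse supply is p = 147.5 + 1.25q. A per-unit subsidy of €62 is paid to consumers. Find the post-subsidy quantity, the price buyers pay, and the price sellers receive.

q' = 4708/15; buyers pay 2867/6; sellers receive 3239/6

Pre-subsidy: 1262.5 - 2.5q = 147.5 + 1.25q gives q* = 892/3 and p* = 3115/6.
With the rebate, buyers effectively pay pb = ps − 62, where ps is the price sellers receive.
On the curves, pb = 1262.5 - 2.5q and ps = 147.5 + 1.25q; the wedge ps − pb = 62 gives 147.5 + 1.25q − (1262.5 - 2.5q) = 62, so q' = 4708/15.
Then pb = 1262.5 − 2.5·(4708/15) = 2867/6 and ps = 147.5 + 1.25·(4708/15) = 3239/6.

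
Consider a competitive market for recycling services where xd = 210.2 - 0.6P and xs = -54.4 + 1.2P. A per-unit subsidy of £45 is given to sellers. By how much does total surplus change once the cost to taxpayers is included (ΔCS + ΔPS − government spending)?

Pre-subsidy: 210.2 - 0.6P = -54.4 + 1.2P gives P* = 147, x* = 122.
With the subsidy, sellers receive Ps = Pb + 45 for each unit, where Pb is the price buyers pay.
Supply in terms of Pb becomes xs = -54.4 + 1.2(Pb + 45) = -0.4 + 1.2Pb. Setting this equal to demand: 210.2 - 0.6Pb = -0.4 + 1.2Pb, so Pb = 117.
Sellers receive Ps = 117 + 45 = 162; x' = 210.2 − 0.6·117 = 140.
ΔCS = ½(122 + 140)(147 − 117) = 3930; ΔPS = ½(122 + 140)(162 − 147) = 1965.
Government spending = 45 × 140 = 6300.
Net change = 3930 + 1965 − 6300 = -405. The loss equals the DWL triangle ½·45·18.

Net change in total surplus = -£405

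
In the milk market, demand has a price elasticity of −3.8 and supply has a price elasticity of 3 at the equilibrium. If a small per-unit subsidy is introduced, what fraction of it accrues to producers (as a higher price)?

For a small subsidy around the equilibrium, the benefit split depends on the relative slopes, which at a point are proportional to the elasticities.
Buyer share = εs/(εs + |εd|) = 3/(3 + 3.8) = 15/34; seller share = |εd|/(εs + |εd|) = 19/34.
So producers capture 19/34 of the subsidy.

Producer share = 19/34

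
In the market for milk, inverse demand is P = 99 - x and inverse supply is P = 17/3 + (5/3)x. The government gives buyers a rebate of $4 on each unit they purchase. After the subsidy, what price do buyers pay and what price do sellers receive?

Pre-subsidy: 99 - x = 17/3 + (5/3)x gives x* = 35 and P* = 64.
With the rebate, buyers effectively pay Pb = Ps − 4, where Ps is the price sellers receive.
On the curves, Pb = 99 - x and Ps = 17/3 + (5/3)x; the wedge Ps − Pb = 4 gives 17/3 + (5/3)x − (99 - x) = 4, so x' = 36.5.
Then Pb = 99 − 1·36.5 = 62.5 and Ps = 17/3 + (5/3)·36.5 = 66.5.

Buyers pay $62.5; sellers receive $66.5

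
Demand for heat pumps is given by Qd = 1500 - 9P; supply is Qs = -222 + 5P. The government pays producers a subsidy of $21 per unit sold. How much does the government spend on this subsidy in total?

Government cost = $9670.5

Pre-subsidy: 1500 - 9P = -222 + 5P gives P* = 123, Q* = 393.
With the subsidy, sellers receive Ps = Pb + 21 for each unit, where Pb is the price buyers pay.
Supply in terms of Pb becomes Qs = -222 + 5(Pb + 21) = -117 + 5Pb. Setting this equal to demand: 1500 - 9Pb = -117 + 5Pb, so Pb = 115.5.
Sellers receive Ps = 115.5 + 21 = 136.5; Q' = 1500 − 9·115.5 = 460.5.
Government outlay = subsidy × quantity = 21 × 460.5 = 9670.5.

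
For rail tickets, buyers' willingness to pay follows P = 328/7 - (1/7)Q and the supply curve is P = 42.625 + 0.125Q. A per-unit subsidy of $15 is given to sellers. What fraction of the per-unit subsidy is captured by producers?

Producer share = 7/15

Pre-subsidy: 328/7 - (1/7)Q = 42.625 + 0.125Q gives Q* = 15.8 and P* = 44.6.
With the subsidy, sellers receive Ps = Pb + 15 for each unit, where Pb is the price buyers pay.
On the curves, Pb = 328/7 - (1/7)Q and Ps = 42.625 + 0.125Q; the wedge Ps − Pb = 15 gives 42.625 + 0.125Q − (328/7 - (1/7)Q) = 15, so Q' = 71.8.
Then Pb = 328/7 − (1/7)·71.8 = 36.6 and Ps = 42.625 + 0.125·71.8 = 51.6.
Buyers' price falls by P* − Pb = 44.6 − 36.6 = 8; sellers' price rises by Ps − P* = 51.6 − 44.6 = 7.
So producers capture 7/15 = 7/15 of each unit of subsidy.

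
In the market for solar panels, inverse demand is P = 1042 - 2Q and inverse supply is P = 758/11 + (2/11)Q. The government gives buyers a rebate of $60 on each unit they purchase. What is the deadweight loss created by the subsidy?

Pre-subsidy: 1042 - 2Q = 758/11 + (2/11)Q gives Q* = 446 and P* = 150.
With the rebate, buyers effectively pay Pb = Ps − 60, where Ps is the price sellers receive.
On the curves, Pb = 1042 - 2Q and Ps = 758/11 + (2/11)Q; the wedge Ps − Pb = 60 gives 758/11 + (2/11)Q − (1042 - 2Q) = 60, so Q' = 473.5.
Then Pb = 1042 − 2·473.5 = 95 and Ps = 758/11 + (2/11)·473.5 = 155.
The subsidy expands output by 473.5 − 446 = 27.5 past the efficient level; on those units the gap between marginal cost and willingness to pay runs from 0 up to 60.
DWL = ½ × 60 × 27.5 = 825.

Deadweight loss = $825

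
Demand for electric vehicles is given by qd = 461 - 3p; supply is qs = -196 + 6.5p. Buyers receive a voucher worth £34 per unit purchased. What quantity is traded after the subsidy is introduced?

Pre-subsidy: 461 - 3p = -196 + 6.5p gives p* = 1314/19, q* = 4817/19.
With the rebate, buyers effectively pay pb = ps − 34, where ps is the price sellers receive.
Demand in terms of ps becomes qd = 461 − 3(ps − 34) = 563 - 3ps. Setting this equal to supply: 563 - 3ps = -196 + 6.5ps, so ps = 1518/19.
Buyers pay pb = 1518/19 − 34 = 872/19; q' = -196 + 6.5·(1518/19) = 6143/19.

q' = 6143/19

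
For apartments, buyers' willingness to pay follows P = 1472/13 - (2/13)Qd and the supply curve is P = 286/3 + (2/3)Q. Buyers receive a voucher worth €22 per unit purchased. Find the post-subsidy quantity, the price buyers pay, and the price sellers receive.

Pre-subsidy: 1472/13 - (2/13)Q = 286/3 + (2/3)Q gives Q* = 21.8125 and P* = 109.875.
With the rebate, buyers effectively pay Pb = Ps − 22, where Ps is the price sellers receive.
On the curves, Pb = 1472/13 - (2/13)Q and Ps = 286/3 + (2/3)Q; the wedge Ps − Pb = 22 gives 286/3 + (2/3)Q − (1472/13 - (2/13)Q) = 22, so Q' = 48.625.
Then Pb = 1472/13 − (2/13)·48.625 = 105.75 and Ps = 286/3 + (2/3)·48.625 = 127.75.

Q' = 48.625; buyers pay €105.75; sellers receive €127.75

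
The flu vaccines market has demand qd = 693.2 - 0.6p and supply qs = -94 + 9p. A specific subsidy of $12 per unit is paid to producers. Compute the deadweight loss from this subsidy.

Pre-subsidy: 693.2 - 0.6p = -94 + 9p gives p* = 82, q* = 644.
With the subsidy, sellers receive ps = pb + 12 for each unit, where pb is the price buyers pay.
Supply in terms of pb becomes qs = -94 + 9(pb + 12) = 14 + 9pb. Setting this equal to demand: 693.2 - 0.6pb = 14 + 9pb, so pb = 70.75.
Sellers receive ps = 70.75 + 12 = 82.75; q' = 693.2 − 0.6·70.75 = 650.75.
The subsidy expands output by 650.75 − 644 = 6.75 past the efficient level; on those units the gap between marginal cost and willingness to pay runs from 0 up to 12.
DWL = ½ × 12 × 6.75 = 40.5.

Deadweight loss = $40.5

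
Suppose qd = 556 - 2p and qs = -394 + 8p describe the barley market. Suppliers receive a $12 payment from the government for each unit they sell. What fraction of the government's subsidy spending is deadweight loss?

Pre-subsidy: 556 - 2p = -394 + 8p gives p* = 95, q* = 366.
With the subsidy, sellers receive ps = pb + 12 for each unit, where pb is the price buyers pay.
Supply in terms of pb becomes qs = -394 + 8(pb + 12) = -298 + 8pb. Setting this equal to demand: 556 - 2pb = -298 + 8pb, so pb = 85.4.
Sellers receive ps = 85.4 + 12 = 97.4; q' = 556 − 2·85.4 = 385.2.
ΔCS = ½(366 + 385.2)(95 − 85.4) = 3605.76; ΔPS = ½(366 + 385.2)(97.4 − 95) = 901.44.
Government spending = 12 × 385.2 = 4622.4.
DWL = ½ × 12 × (385.2 − 366) = 115.2; fraction = 115.2 / 4622.4 = 8/321.

DWL / government spending = 8/321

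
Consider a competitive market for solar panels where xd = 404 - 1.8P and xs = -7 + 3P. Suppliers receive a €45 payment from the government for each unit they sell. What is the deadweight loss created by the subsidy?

Pre-subsidy: 404 - 1.8P = -7 + 3P gives P* = 85.625, x* = 249.875.
With the subsidy, sellers receive Ps = Pb + 45 for each unit, where Pb is the price buyers pay.
Supply in terms of Pb becomes xs = -7 + 3(Pb + 45) = 128 + 3Pb. Setting this equal to demand: 404 - 1.8Pb = 128 + 3Pb, so Pb = 57.5.
Sellers receive Ps = 57.5 + 45 = 102.5; x' = 404 − 1.8·57.5 = 300.5.
The subsidy expands output by 300.5 − 249.875 = 50.625 past the efficient level; on those units the gap between marginal cost and willingness to pay runs from 0 up to 45.
DWL = ½ × 45 × 50.625 = 1139.0625.

Deadweight loss = €1139.0625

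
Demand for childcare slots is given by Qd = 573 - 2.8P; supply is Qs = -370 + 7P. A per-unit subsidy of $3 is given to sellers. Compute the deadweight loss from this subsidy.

Pre-subsidy: 573 - 2.8P = -370 + 7P gives P* = 4715/49, Q* = 2125/7.
With the subsidy, sellers receive Ps = Pb + 3 for each unit, where Pb is the price buyers pay.
Supply in terms of Pb becomes Qs = -370 + 7(Pb + 3) = -349 + 7Pb. Setting this equal to demand: 573 - 2.8Pb = -349 + 7Pb, so Pb = 4610/49.
Sellers receive Ps = 4610/49 + 3 = 4757/49; Q' = 573 − 2.8·(4610/49) = 2167/7.
The subsidy expands output by 2167/7 − 2125/7 = 6 past the efficient level; on those units the gap between marginal cost and willingness to pay runs from 0 up to 3.
DWL = ½ × 3 × 6 = 9.

Deadweight loss = $9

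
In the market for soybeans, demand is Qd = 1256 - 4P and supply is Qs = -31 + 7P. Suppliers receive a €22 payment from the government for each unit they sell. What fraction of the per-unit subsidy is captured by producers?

Pre-subsidy: 1256 - 4P = -31 + 7P gives P* = 117, Q* = 788.
With the subsidy, sellers receive Ps = Pb + 22 for each unit, where Pb is the price buyers pay.
Supply in terms of Pb becomes Qs = -31 + 7(Pb + 22) = 123 + 7Pb. Setting this equal to demand: 1256 - 4Pb = 123 + 7Pb, so Pb = 103.
Sellers receive Ps = 103 + 22 = 125; Q' = 1256 − 4·103 = 844.
Buyers' price falls by P* − Pb = 117 − 103 = 14; sellers' price rises by Ps − P* = 125 − 117 = 8.
So producers capture 8/22 = 4/11 of each unit of subsidy.

Producer share = 4/11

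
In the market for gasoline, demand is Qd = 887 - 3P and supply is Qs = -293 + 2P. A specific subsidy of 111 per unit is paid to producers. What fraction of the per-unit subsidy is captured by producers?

Producer share = 0.6

Pre-subsidy: 887 - 3P = -293 + 2P gives P* = 236, Q* = 179.
With the subsidy, sellers receive Ps = Pb + 111 for each unit, where Pb is the price buyers pay.
Supply in terms of Pb becomes Qs = -293 + 2(Pb + 111) = -71 + 2Pb. Setting this equal to demand: 887 - 3Pb = -71 + 2Pb, so Pb = 191.6.
Sellers receive Ps = 191.6 + 111 = 302.6; Q' = 887 − 3·191.6 = 312.2.
Buyers' price falls by P* − Pb = 236 − 191.6 = 44.4; sellers' price rises by Ps − P* = 302.6 − 236 = 66.6.
So producers capture 66.6/111 = 0.6 of each unit of subsidy.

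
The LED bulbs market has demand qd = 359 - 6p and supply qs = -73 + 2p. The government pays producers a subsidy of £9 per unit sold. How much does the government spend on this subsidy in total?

Government cost = £436.5

Pre-subsidy: 359 - 6p = -73 + 2p gives p* = 54, q* = 35.
With the subsidy, sellers receive ps = pb + 9 for each unit, where pb is the price buyers pay.
Supply in terms of pb becomes qs = -73 + 2(pb + 9) = -55 + 2pb. Setting this equal to demand: 359 - 6pb = -55 + 2pb, so pb = 51.75.
Sellers receive ps = 51.75 + 9 = 60.75; q' = 359 − 6·51.75 = 48.5.
Government outlay = subsidy × quantity = 9 × 48.5 = 436.5.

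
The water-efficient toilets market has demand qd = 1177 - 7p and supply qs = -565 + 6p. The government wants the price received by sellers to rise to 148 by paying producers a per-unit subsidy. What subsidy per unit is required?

At a seller price of 148, quantity supplied is -565 + 6·148 = 323.
Buyers absorb 323 only when they pay pb with 1177 − 7·pb = 323, i.e. pb = 122.
s = ps − pb = 148 − 122 = 26.

Required subsidy s = 26 per unit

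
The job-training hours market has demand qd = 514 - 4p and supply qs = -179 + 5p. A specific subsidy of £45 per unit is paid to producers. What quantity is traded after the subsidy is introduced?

Pre-subsidy: 514 - 4p = -179 + 5p gives p* = 77, q* = 206.
With the subsidy, sellers receive ps = pb + 45 for each unit, where pb is the price buyers pay.
Supply in terms of pb becomes qs = -179 + 5(pb + 45) = 46 + 5pb. Setting this equal to demand: 514 - 4pb = 46 + 5pb, so pb = 52.
Sellers receive ps = 52 + 45 = 97; q' = 514 − 4·52 = 306.

q' = 306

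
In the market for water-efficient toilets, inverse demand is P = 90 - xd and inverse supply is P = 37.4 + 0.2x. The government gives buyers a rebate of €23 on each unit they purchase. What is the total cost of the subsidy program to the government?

Pre-subsidy: 90 - x = 37.4 + 0.2x gives x* = 263/6 and P* = 277/6.
With the rebate, buyers effectively pay Pb = Ps − 23, where Ps is the price sellers receive.
On the curves, Pb = 90 - x and Ps = 37.4 + 0.2x; the wedge Ps − Pb = 23 gives 37.4 + 0.2x − (90 - x) = 23, so x' = 63.
Then Pb = 90 − 1·63 = 27 and Ps = 37.4 + 0.2·63 = 50.
Government outlay = subsidy × quantity = 23 × 63 = 1449.

Government cost = €1449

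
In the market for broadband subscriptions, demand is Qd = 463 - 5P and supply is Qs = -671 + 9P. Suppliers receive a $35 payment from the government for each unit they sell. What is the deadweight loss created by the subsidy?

Pre-subsidy: 463 - 5P = -671 + 9P gives P* = 81, Q* = 58.
With the subsidy, sellers receive Ps = Pb + 35 for each unit, where Pb is the price buyers pay.
Supply in terms of Pb becomes Qs = -671 + 9(Pb + 35) = -356 + 9Pb. Setting this equal to demand: 463 - 5Pb = -356 + 9Pb, so Pb = 58.5.
Sellers receive Ps = 58.5 + 35 = 93.5; Q' = 463 − 5·58.5 = 170.5.
The subsidy expands output by 170.5 − 58 = 112.5 past the efficient level; on those units the gap between marginal cost and willingness to pay runs from 0 up to 35.
DWL = ½ × 35 × 112.5 = 1968.75.

Deadweight loss = $1968.75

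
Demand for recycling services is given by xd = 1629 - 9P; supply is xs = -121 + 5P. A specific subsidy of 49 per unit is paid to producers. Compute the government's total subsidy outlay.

Pre-subsidy: 1629 - 9P = -121 + 5P gives P* = 125, x* = 504.
With the subsidy, sellers receive Ps = Pb + 49 for each unit, where Pb is the price buyers pay.
Supply in terms of Pb becomes xs = -121 + 5(Pb + 49) = 124 + 5Pb. Setting this equal to demand: 1629 - 9Pb = 124 + 5Pb, so Pb = 107.5.
Sellers receive Ps = 107.5 + 49 = 156.5; x' = 1629 − 9·107.5 = 661.5.
Government outlay = subsidy × quantity = 49 × 661.5 = 32413.5.

Government cost = 32413.5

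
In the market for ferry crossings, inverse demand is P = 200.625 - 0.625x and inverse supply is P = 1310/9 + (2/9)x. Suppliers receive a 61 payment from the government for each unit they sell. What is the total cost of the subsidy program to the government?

Government cost = 8357

Pre-subsidy: 200.625 - 0.625x = 1310/9 + (2/9)x gives x* = 65 and P* = 160.
With the subsidy, sellers receive Ps = Pb + 61 for each unit, where Pb is the price buyers pay.
On the curves, Pb = 200.625 - 0.625x and Ps = 1310/9 + (2/9)x; the wedge Ps − Pb = 61 gives 1310/9 + (2/9)x − (200.625 - 0.625x) = 61, so x' = 137.
Then Pb = 200.625 − 0.625·137 = 115 and Ps = 1310/9 + (2/9)·137 = 176.
Government outlay = subsidy × quantity = 61 × 137 = 8357.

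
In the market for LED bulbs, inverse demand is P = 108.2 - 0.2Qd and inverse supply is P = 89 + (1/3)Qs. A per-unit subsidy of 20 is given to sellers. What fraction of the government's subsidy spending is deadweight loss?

Pre-subsidy: 108.2 - 0.2Q = 89 + (1/3)Q gives Q* = 36 and P* = 101.
With the subsidy, sellers receive Ps = Pb + 20 for each unit, where Pb is the price buyers pay.
On the curves, Pb = 108.2 - 0.2Q and Ps = 89 + (1/3)Q; the wedge Ps − Pb = 20 gives 89 + (1/3)Q − (108.2 - 0.2Q) = 20, so Q' = 73.5.
Then Pb = 108.2 − 0.2·73.5 = 93.5 and Ps = 89 + (1/3)·73.5 = 113.5.
ΔCS = ½(36 + 73.5)(101 − 93.5) = 410.625; ΔPS = ½(36 + 73.5)(113.5 − 101) = 684.375.
Government spending = 20 × 73.5 = 1470.
DWL = ½ × 20 × (73.5 − 36) = 375; fraction = 375 / 1470 = 25/98.

DWL / government spending = 25/98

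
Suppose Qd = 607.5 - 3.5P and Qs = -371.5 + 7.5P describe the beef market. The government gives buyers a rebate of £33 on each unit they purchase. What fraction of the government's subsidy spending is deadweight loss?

Pre-subsidy: 607.5 - 3.5P = -371.5 + 7.5P gives P* = 89, Q* = 296.
With the rebate, buyers effectively pay Pb = Ps − 33, where Ps is the price sellers receive.
Demand in terms of Ps becomes Qd = 607.5 − 3.5(Ps − 33) = 723 - 3.5Ps. Setting this equal to supply: 723 - 3.5Ps = -371.5 + 7.5Ps, so Ps = 99.5.
Buyers pay Pb = 99.5 − 33 = 66.5; Q' = -371.5 + 7.5·99.5 = 374.75.
ΔCS = ½(296 + 374.75)(89 − 66.5) = 7545.9375; ΔPS = ½(296 + 374.75)(99.5 − 89) = 3521.4375.
Government spending = 33 × 374.75 = 12366.75.
DWL = ½ × 33 × (374.75 − 296) = 1299.375; fraction = 1299.375 / 12366.75 = 315/2998.

DWL / government spending = 315/2998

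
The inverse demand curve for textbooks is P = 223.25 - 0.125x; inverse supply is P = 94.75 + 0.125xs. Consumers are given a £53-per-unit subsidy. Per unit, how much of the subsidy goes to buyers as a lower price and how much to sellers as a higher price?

Pre-subsidy: 223.25 - 0.125x = 94.75 + 0.125x gives x* = 514 and P* = 159.
With the rebate, buyers effectively pay Pb = Ps − 53, where Ps is the price sellers receive.
On the curves, Pb = 223.25 - 0.125x and Ps = 94.75 + 0.125x; the wedge Ps − Pb = 53 gives 94.75 + 0.125x − (223.25 - 0.125x) = 53, so x' = 726.
Then Pb = 223.25 − 0.125·726 = 132.5 and Ps = 94.75 + 0.125·726 = 185.5.
Buyers' price falls by P* − Pb = 159 − 132.5 = 26.5; sellers' price rises by Ps − P* = 185.5 − 159 = 26.5.

Buyers gain £26.5 per unit; sellers gain £26.5 per unit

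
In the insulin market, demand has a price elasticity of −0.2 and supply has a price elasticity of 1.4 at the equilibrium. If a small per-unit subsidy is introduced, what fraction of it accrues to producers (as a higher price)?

Producer share = 0.125

For a small subsidy around the equilibrium, the benefit split depends on the relative slopes, which at a point are proportional to the elasticities.
Buyer share = εs/(εs + |εd|) = 1.4/(1.4 + 0.2) = 0.875; seller share = |εd|/(εs + |εd|) = 0.125.
So producers capture 0.125 of the subsidy.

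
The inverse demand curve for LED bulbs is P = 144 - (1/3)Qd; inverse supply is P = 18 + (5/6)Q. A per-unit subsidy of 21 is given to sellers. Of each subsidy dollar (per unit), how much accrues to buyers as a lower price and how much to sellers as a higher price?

Pre-subsidy: 144 - (1/3)Q = 18 + (5/6)Q gives Q* = 108 and P* = 108.
With the subsidy, sellers receive Ps = Pb + 21 for each unit, where Pb is the price buyers pay.
On the curves, Pb = 144 - (1/3)Q and Ps = 18 + (5/6)Q; the wedge Ps − Pb = 21 gives 18 + (5/6)Q − (144 - (1/3)Q) = 21, so Q' = 126.
Then Pb = 144 − (1/3)·126 = 102 and Ps = 18 + (5/6)·126 = 123.
Buyers' price falls by P* − Pb = 108 − 102 = 6; sellers' price rises by Ps − P* = 123 − 108 = 15.

Buyers gain 6 per unit; sellers gain 15 per unit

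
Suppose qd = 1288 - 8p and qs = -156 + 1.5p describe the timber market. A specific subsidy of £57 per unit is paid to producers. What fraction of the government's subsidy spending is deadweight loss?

DWL / government spending = 0.25

Pre-subsidy: 1288 - 8p = -156 + 1.5p gives p* = 152, q* = 72.
With the subsidy, sellers receive ps = pb + 57 for each unit, where pb is the price buyers pay.
Supply in terms of pb becomes qs = -156 + 1.5(pb + 57) = -70.5 + 1.5pb. Setting this equal to demand: 1288 - 8pb = -70.5 + 1.5pb, so pb = 143.
Sellers receive ps = 143 + 57 = 200; q' = 1288 − 8·143 = 144.
ΔCS = ½(72 + 144)(152 − 143) = 972; ΔPS = ½(72 + 144)(200 − 152) = 5184.
Government spending = 57 × 144 = 8208.
DWL = ½ × 57 × (144 − 72) = 2052; fraction = 2052 / 8208 = 0.25.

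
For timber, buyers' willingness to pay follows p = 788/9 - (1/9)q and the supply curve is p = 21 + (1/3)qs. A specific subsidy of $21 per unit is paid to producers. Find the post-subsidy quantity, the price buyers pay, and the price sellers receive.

q' = 197; buyers pay 197/3; sellers receive 260/3

Pre-subsidy: 788/9 - (1/9)q = 21 + (1/3)q gives q* = 149.75 and p* = 851/12.
With the subsidy, sellers receive ps = pb + 21 for each unit, where pb is the price buyers pay.
On the curves, pb = 788/9 - (1/9)q and ps = 21 + (1/3)q; the wedge ps − pb = 21 gives 21 + (1/3)q − (788/9 - (1/9)q) = 21, so q' = 197.
Then pb = 788/9 − (1/9)·197 = 197/3 and ps = 21 + (1/3)·197 = 260/3.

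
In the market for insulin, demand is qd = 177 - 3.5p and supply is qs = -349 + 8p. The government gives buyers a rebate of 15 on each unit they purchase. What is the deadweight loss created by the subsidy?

Deadweight loss = 6300/23

Pre-subsidy: 177 - 3.5p = -349 + 8p gives p* = 1052/23, q* = 389/23.
With the rebate, buyers effectively pay pb = ps − 15, where ps is the price sellers receive.
Demand in terms of ps becomes qd = 177 − 3.5(ps − 15) = 229.5 - 3.5ps. Setting this equal to supply: 229.5 - 3.5ps = -349 + 8ps, so ps = 1157/23.
Buyers pay pb = 1157/23 − 15 = 812/23; q' = -349 + 8·(1157/23) = 1229/23.
The subsidy expands output by 1229/23 − 389/23 = 840/23 past the efficient level; on those units the gap between marginal cost and willingness to pay runs from 0 up to 15.
DWL = ½ × 15 × 840/23 = 6300/23.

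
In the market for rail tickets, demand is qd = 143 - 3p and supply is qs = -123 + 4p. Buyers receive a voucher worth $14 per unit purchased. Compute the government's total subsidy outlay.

Government cost = $742

Pre-subsidy: 143 - 3p = -123 + 4p gives p* = 38, q* = 29.
With the rebate, buyers effectively pay pb = ps − 14, where ps is the price sellers receive.
Demand in terms of ps becomes qd = 143 − 3(ps − 14) = 185 - 3ps. Setting this equal to supply: 185 - 3ps = -123 + 4ps, so ps = 44.
Buyers pay pb = 44 − 14 = 30; q' = -123 + 4·44 = 53.
Government outlay = subsidy × quantity = 14 × 53 = 742.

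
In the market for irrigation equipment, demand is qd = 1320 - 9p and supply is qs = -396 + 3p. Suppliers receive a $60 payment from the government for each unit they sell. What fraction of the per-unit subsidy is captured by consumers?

Consumer share = 0.25

Pre-subsidy: 1320 - 9p = -396 + 3p gives p* = 143, q* = 33.
With the subsidy, sellers receive ps = pb + 60 for each unit, where pb is the price buyers pay.
Supply in terms of pb becomes qs = -396 + 3(pb + 60) = -216 + 3pb. Setting this equal to demand: 1320 - 9pb = -216 + 3pb, so pb = 128.
Sellers receive ps = 128 + 60 = 188; q' = 1320 − 9·128 = 168.
Buyers' price falls by p* − pb = 143 − 128 = 15; sellers' price rises by ps − p* = 188 − 143 = 45.
So consumers capture 15/60 = 0.25 of each unit of subsidy.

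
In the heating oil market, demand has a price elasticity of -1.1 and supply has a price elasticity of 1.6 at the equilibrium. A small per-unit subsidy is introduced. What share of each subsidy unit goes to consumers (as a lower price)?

Consumer share = 16/27

For a small subsidy around the equilibrium, the benefit split depends on the relative slopes, which at a point are proportional to the elasticities.
Buyer share = εs/(εs + |εd|) = 1.6/(1.6 + 1.1) = 16/27; seller share = |εd|/(εs + |εd|) = 11/27.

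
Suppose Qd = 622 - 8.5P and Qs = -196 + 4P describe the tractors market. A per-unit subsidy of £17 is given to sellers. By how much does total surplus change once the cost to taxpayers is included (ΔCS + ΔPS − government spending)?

Net change in total surplus = -£393.04

Pre-subsidy: 622 - 8.5P = -196 + 4P gives P* = 65.44, Q* = 65.76.
With the subsidy, sellers receive Ps = Pb + 17 for each unit, where Pb is the price buyers pay.
Supply in terms of Pb becomes Qs = -196 + 4(Pb + 17) = -128 + 4Pb. Setting this equal to demand: 622 - 8.5Pb = -128 + 4Pb, so Pb = 60.
Sellers receive Ps = 60 + 17 = 77; Q' = 622 − 8.5·60 = 112.
ΔCS = ½(65.76 + 112)(65.44 − 60) = 483.5072; ΔPS = ½(65.76 + 112)(77 − 65.44) = 1027.4528.
Government spending = 17 × 112 = 1904.
Net change = 483.5072 + 1027.4528 − 1904 = -393.04. The loss equals the DWL triangle ½·17·46.24.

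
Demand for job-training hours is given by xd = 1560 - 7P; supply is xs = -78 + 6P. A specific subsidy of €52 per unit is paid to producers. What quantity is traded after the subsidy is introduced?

Pre-subsidy: 1560 - 7P = -78 + 6P gives P* = 126, x* = 678.
With the subsidy, sellers receive Ps = Pb + 52 for each unit, where Pb is the price buyers pay.
Supply in terms of Pb becomes xs = -78 + 6(Pb + 52) = 234 + 6Pb. Setting this equal to demand: 1560 - 7Pb = 234 + 6Pb, so Pb = 102.
Sellers receive Ps = 102 + 52 = 154; x' = 1560 − 7·102 = 846.

x' = 846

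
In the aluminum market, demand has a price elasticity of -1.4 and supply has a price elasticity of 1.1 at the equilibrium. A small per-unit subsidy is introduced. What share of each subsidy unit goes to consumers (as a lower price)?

Consumer share = 0.44

For a small subsidy around the equilibrium, the benefit split depends on the relative slopes, which at a point are proportional to the elasticities.
Buyer share = εs/(εs + |εd|) = 1.1/(1.1 + 1.4) = 0.44; seller share = |εd|/(εs + |εd|) = 0.56.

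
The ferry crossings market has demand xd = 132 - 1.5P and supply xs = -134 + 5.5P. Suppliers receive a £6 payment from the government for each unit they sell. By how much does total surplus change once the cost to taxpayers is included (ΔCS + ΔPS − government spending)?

Net change in total surplus = -297/14

Pre-subsidy: 132 - 1.5P = -134 + 5.5P gives P* = 38, x* = 75.
With the subsidy, sellers receive Ps = Pb + 6 for each unit, where Pb is the price buyers pay.
Supply in terms of Pb becomes xs = -134 + 5.5(Pb + 6) = -101 + 5.5Pb. Setting this equal to demand: 132 - 1.5Pb = -101 + 5.5Pb, so Pb = 233/7.
Sellers receive Ps = 233/7 + 6 = 275/7; x' = 132 − 1.5·(233/7) = 1149/14.
ΔCS = ½(75 + 1149/14)(38 − 233/7) = 72567/196; ΔPS = ½(75 + 1149/14)(275/7 − 38) = 19791/196.
Government spending = 6 × 1149/14 = 3447/7.
Net change = 72567/196 + 19791/196 − 3447/7 = -297/14. The loss equals the DWL triangle ½·6·99/14.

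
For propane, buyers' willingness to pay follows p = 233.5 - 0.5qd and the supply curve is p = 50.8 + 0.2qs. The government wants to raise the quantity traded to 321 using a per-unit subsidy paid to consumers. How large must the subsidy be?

At q = 321, from the demand curve buyers pay pb = 233.5 − 0.5·321 = 73; from the supply curve sellers need ps = 50.8 + 0.2·321 = 115.
The subsidy must fill the gap: s = ps − pb = 115 − 73 = 42.

Required subsidy s = 42 per unit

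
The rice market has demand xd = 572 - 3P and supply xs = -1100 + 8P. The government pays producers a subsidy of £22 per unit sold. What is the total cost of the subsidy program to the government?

Pre-subsidy: 572 - 3P = -1100 + 8P gives P* = 152, x* = 116.
With the subsidy, sellers receive Ps = Pb + 22 for each unit, where Pb is the price buyers pay.
Supply in terms of Pb becomes xs = -1100 + 8(Pb + 22) = -924 + 8Pb. Setting this equal to demand: 572 - 3Pb = -924 + 8Pb, so Pb = 136.
Sellers receive Ps = 136 + 22 = 158; x' = 572 − 3·136 = 164.
Government outlay = subsidy × quantity = 22 × 164 = 3608.

Government cost = £3608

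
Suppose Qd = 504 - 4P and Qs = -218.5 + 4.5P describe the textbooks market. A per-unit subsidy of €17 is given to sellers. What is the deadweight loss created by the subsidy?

Pre-subsidy: 504 - 4P = -218.5 + 4.5P gives P* = 85, Q* = 164.
With the subsidy, sellers receive Ps = Pb + 17 for each unit, where Pb is the price buyers pay.
Supply in terms of Pb becomes Qs = -218.5 + 4.5(Pb + 17) = -142 + 4.5Pb. Setting this equal to demand: 504 - 4Pb = -142 + 4.5Pb, so Pb = 76.
Sellers receive Ps = 76 + 17 = 93; Q' = 504 − 4·76 = 200.
The subsidy expands output by 200 − 164 = 36 past the efficient level; on those units the gap between marginal cost and willingness to pay runs from 0 up to 17.
DWL = ½ × 17 × 36 = 306.

Deadweight loss = €306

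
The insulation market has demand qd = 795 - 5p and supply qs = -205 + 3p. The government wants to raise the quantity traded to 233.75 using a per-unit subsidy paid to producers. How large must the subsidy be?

Required subsidy s = 34 per unit

At q = 233.75, invert demand for the buyer price: pb = (795 − 233.75)/5 = 112.25; invert supply for the seller price: ps = (233.75 − (-205))/3 = 146.25.
The subsidy must fill the gap: s = ps − pb = 146.25 − 112.25 = 34.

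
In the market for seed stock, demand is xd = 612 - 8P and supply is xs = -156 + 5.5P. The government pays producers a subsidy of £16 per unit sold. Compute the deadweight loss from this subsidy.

Pre-subsidy: 612 - 8P = -156 + 5.5P gives P* = 512/9, x* = 1412/9.
With the subsidy, sellers receive Ps = Pb + 16 for each unit, where Pb is the price buyers pay.
Supply in terms of Pb becomes xs = -156 + 5.5(Pb + 16) = -68 + 5.5Pb. Setting this equal to demand: 612 - 8Pb = -68 + 5.5Pb, so Pb = 1360/27.
Sellers receive Ps = 1360/27 + 16 = 1792/27; x' = 612 − 8·(1360/27) = 5644/27.
The subsidy expands output by 5644/27 − 1412/9 = 1408/27 past the efficient level; on those units the gap between marginal cost and willingness to pay runs from 0 up to 16.
DWL = ½ × 16 × 1408/27 = 11264/27.

Deadweight loss = 11264/27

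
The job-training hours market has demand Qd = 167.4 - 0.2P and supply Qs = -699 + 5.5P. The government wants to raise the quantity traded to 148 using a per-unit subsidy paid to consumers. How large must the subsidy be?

Required subsidy s = 57 per unit

At Q = 148, invert demand for the buyer price: Pb = (167.4 − 148)/0.2 = 97; invert supply for the seller price: Ps = (148 − (-699))/5.5 = 154.
The subsidy must fill the gap: s = Ps − Pb = 154 − 97 = 57.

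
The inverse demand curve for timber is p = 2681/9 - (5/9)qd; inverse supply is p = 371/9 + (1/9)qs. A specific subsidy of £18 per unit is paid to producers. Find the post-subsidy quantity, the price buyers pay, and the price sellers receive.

q' = 412; buyers pay £69; sellers receive £87

Pre-subsidy: 2681/9 - (5/9)q = 371/9 + (1/9)q gives q* = 385 and p* = 84.
With the subsidy, sellers receive ps = pb + 18 for each unit, where pb is the price buyers pay.
On the curves, pb = 2681/9 - (5/9)q and ps = 371/9 + (1/9)q; the wedge ps − pb = 18 gives 371/9 + (1/9)q − (2681/9 - (5/9)q) = 18, so q' = 412.
Then pb = 2681/9 − (5/9)·412 = 69 and ps = 371/9 + (1/9)·412 = 87.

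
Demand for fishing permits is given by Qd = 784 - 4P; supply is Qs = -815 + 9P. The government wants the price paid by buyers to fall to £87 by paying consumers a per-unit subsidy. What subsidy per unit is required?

At a buyer price of 87, quantity demanded is 784 − 4·87 = 436.
Sellers supply 436 only when they receive Ps with -815 + 9·Ps = 436, i.e. Ps = 139.
s = Ps − Pb = 139 − 87 = 52.

Required subsidy s = £52 per unit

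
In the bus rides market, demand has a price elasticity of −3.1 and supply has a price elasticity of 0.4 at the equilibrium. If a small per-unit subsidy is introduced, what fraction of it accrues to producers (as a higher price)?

Producer share = 31/35

For a small subsidy around the equilibrium, the benefit split depends on the relative slopes, which at a point are proportional to the elasticities.
Buyer share = εs/(εs + |εd|) = 0.4/(0.4 + 3.1) = 4/35; seller share = |εd|/(εs + |εd|) = 31/35.
So producers capture 31/35 of the subsidy.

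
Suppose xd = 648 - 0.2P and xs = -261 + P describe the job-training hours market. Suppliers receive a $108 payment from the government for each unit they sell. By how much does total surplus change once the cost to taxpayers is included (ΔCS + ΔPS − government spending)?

Pre-subsidy: 648 - 0.2P = -261 + P gives P* = 757.5, x* = 496.5.
With the subsidy, sellers receive Ps = Pb + 108 for each unit, where Pb is the price buyers pay.
Supply in terms of Pb becomes xs = -261 + 1(Pb + 108) = -153 + Pb. Setting this equal to demand: 648 - 0.2Pb = -153 + Pb, so Pb = 667.5.
Sellers receive Ps = 667.5 + 108 = 775.5; x' = 648 − 0.2·667.5 = 514.5.
ΔCS = ½(496.5 + 514.5)(757.5 − 667.5) = 45495; ΔPS = ½(496.5 + 514.5)(775.5 − 757.5) = 9099.
Government spending = 108 × 514.5 = 55566.
Net change = 45495 + 9099 − 55566 = -972. The loss equals the DWL triangle ½·108·18.

Net change in total surplus = -$972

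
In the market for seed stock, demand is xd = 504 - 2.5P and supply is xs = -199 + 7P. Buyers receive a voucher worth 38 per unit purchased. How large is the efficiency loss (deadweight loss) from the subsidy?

Pre-subsidy: 504 - 2.5P = -199 + 7P gives P* = 74, x* = 319.
With the rebate, buyers effectively pay Pb = Ps − 38, where Ps is the price sellers receive.
Demand in terms of Ps becomes xd = 504 − 2.5(Ps − 38) = 599 - 2.5Ps. Setting this equal to supply: 599 - 2.5Ps = -199 + 7Ps, so Ps = 84.
Buyers pay Pb = 84 − 38 = 46; x' = -199 + 7·84 = 389.
The subsidy expands output by 389 − 319 = 70 past the efficient level; on those units the gap between marginal cost and willingness to pay runs from 0 up to 38.
DWL = ½ × 38 × 70 = 1330.

Deadweight loss = 1330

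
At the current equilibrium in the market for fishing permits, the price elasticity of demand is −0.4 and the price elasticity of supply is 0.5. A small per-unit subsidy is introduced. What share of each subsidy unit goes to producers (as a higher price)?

For a small subsidy around the equilibrium, the benefit split depends on the relative slopes, which at a point are proportional to the elasticities.
Buyer share = εs/(εs + |εd|) = 0.5/(0.5 + 0.4) = 5/9; seller share = |εd|/(εs + |εd|) = 4/9.
So producers capture 4/9 of the subsidy.

Producer share = 4/9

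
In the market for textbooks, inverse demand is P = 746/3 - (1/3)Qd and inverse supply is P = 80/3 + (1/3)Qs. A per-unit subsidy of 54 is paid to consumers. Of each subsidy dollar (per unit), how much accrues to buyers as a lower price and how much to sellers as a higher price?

Pre-subsidy: 746/3 - (1/3)Q = 80/3 + (1/3)Q gives Q* = 333 and P* = 413/3.
With the rebate, buyers effectively pay Pb = Ps − 54, where Ps is the price sellers receive.
On the curves, Pb = 746/3 - (1/3)Q and Ps = 80/3 + (1/3)Q; the wedge Ps − Pb = 54 gives 80/3 + (1/3)Q − (746/3 - (1/3)Q) = 54, so Q' = 414.
Then Pb = 746/3 − (1/3)·414 = 332/3 and Ps = 80/3 + (1/3)·414 = 494/3.
Buyers' price falls by P* − Pb = 413/3 − 332/3 = 27; sellers' price rises by Ps − P* = 494/3 − 413/3 = 27.

Buyers gain 27 per unit; sellers gain 27 per unit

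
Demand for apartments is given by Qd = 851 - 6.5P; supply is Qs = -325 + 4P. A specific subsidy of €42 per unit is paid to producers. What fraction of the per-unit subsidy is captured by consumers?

Consumer share = 8/21

Pre-subsidy: 851 - 6.5P = -325 + 4P gives P* = 112, Q* = 123.
With the subsidy, sellers receive Ps = Pb + 42 for each unit, where Pb is the price buyers pay.
Supply in terms of Pb becomes Qs = -325 + 4(Pb + 42) = -157 + 4Pb. Setting this equal to demand: 851 - 6.5Pb = -157 + 4Pb, so Pb = 96.
Sellers receive Ps = 96 + 42 = 138; Q' = 851 − 6.5·96 = 227.
Buyers' price falls by P* − Pb = 112 − 96 = 16; sellers' price rises by Ps − P* = 138 − 112 = 26.
So consumers capture 16/42 = 8/21 of each unit of subsidy.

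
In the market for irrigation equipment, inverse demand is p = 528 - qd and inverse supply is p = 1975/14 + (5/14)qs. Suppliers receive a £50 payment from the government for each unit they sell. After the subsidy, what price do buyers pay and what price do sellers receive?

Pre-subsidy: 528 - q = 1975/14 + (5/14)q gives q* = 5417/19 and p* = 4615/19.
With the subsidy, sellers receive ps = pb + 50 for each unit, where pb is the price buyers pay.
On the curves, pb = 528 - q and ps = 1975/14 + (5/14)q; the wedge ps − pb = 50 gives 1975/14 + (5/14)q − (528 - q) = 50, so q' = 6117/19.
Then pb = 528 − 1·(6117/19) = 3915/19 and ps = 1975/14 + (5/14)·(6117/19) = 4865/19.

Buyers pay 3915/19; sellers receive 4865/19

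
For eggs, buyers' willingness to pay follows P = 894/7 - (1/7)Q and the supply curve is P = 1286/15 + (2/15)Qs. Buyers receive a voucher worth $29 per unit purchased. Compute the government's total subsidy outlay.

Government cost = $7453

Pre-subsidy: 894/7 - (1/7)Q = 1286/15 + (2/15)Q gives Q* = 152 and P* = 106.
With the rebate, buyers effectively pay Pb = Ps − 29, where Ps is the price sellers receive.
On the curves, Pb = 894/7 - (1/7)Q and Ps = 1286/15 + (2/15)Q; the wedge Ps − Pb = 29 gives 1286/15 + (2/15)Q − (894/7 - (1/7)Q) = 29, so Q' = 257.
Then Pb = 894/7 − (1/7)·257 = 91 and Ps = 1286/15 + (2/15)·257 = 120.
Government outlay = subsidy × quantity = 29 × 257 = 7453.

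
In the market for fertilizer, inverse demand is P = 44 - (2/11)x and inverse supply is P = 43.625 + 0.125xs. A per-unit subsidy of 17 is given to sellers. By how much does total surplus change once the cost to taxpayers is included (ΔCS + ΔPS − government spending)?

Pre-subsidy: 44 - (2/11)x = 43.625 + 0.125x gives x* = 11/9 and P* = 394/9.
With the subsidy, sellers receive Ps = Pb + 17 for each unit, where Pb is the price buyers pay.
On the curves, Pb = 44 - (2/11)x and Ps = 43.625 + 0.125x; the wedge Ps − Pb = 17 gives 43.625 + 0.125x − (44 - (2/11)x) = 17, so x' = 1529/27.
Then Pb = 44 − (2/11)·(1529/27) = 910/27 and Ps = 43.625 + 0.125·(1529/27) = 1369/27.
ΔCS = ½(11/9 + 1529/27)(394/9 − 910/27) = 212432/729; ΔPS = ½(11/9 + 1529/27)(1369/27 − 394/9) = 146047/729.
Government spending = 17 × 1529/27 = 25993/27.
Net change = 212432/729 + 146047/729 − 25993/27 = -12716/27. The loss equals the DWL triangle ½·17·1496/27.

Net change in total surplus = -12716/27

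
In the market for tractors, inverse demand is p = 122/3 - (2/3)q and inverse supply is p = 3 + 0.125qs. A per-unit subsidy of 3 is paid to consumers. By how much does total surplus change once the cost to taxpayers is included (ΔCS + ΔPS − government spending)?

Pre-subsidy: 122/3 - (2/3)q = 3 + 0.125q gives q* = 904/19 and p* = 170/19.
With the rebate, buyers effectively pay pb = ps − 3, where ps is the price sellers receive.
On the curves, pb = 122/3 - (2/3)q and ps = 3 + 0.125q; the wedge ps − pb = 3 gives 3 + 0.125q − (122/3 - (2/3)q) = 3, so q' = 976/19.
Then pb = 122/3 − (2/3)·(976/19) = 122/19 and ps = 3 + 0.125·(976/19) = 179/19.
ΔCS = ½(904/19 + 976/19)(170/19 − 122/19) = 45120/361; ΔPS = ½(904/19 + 976/19)(179/19 − 170/19) = 8460/361.
Government spending = 3 × 976/19 = 2928/19.
Net change = 45120/361 + 8460/361 − 2928/19 = -108/19. The loss equals the DWL triangle ½·3·72/19.

Net change in total surplus = -108/19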